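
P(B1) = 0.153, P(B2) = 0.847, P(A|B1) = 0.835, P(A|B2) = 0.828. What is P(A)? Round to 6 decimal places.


P(A) = P(A|B1)*P(B1) + P(A|B2)*P(B2)
P(A|B1)*P(B1) = 0.835 * 0.153 = 0.127755
P(A|B2)*P(B2) = 0.828 * 0.847 = 0.701316
P(A) = 0.127755 + 0.701316 = 0.829071

0.829071


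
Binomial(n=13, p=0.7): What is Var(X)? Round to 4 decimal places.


Var = n*p*(1-p) = 13 * 0.7 * 0.3 = 2.73

2.7300


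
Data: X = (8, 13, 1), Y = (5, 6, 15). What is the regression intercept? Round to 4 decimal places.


a = ybar - b*xbar, where b = sum((xi-xbar)(yi-ybar)) / sum((xi-xbar)^2)
n = 3, xbar = 22/3 ≈ 7.333333, ybar = 26/3 ≈ 8.666667
Sxy = sum((xi-xbar)(yi-ybar)) = -173/3 ≈ -57.666667
Sxx = sum((xi-xbar)^2) = 218/3 ≈ 72.666667
b = Sxy / Sxx = -173/218 ≈ -0.793578
a = 8.666667 - (-0.793578) * 7.333333 = 1579/109 ≈ 14.486239

14.4862


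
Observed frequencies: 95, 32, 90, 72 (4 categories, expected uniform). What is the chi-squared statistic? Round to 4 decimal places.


chi2 = sum((O-E)^2/E), E = total/4
total = 289, E = 289/4 = 72.25
(95 - 72.25)^2 / 72.25 = 517.5625 / 72.25 = 8281/1156 ≈ 7.163495
(32 - 72.25)^2 / 72.25 = 1620.0625 / 72.25 = 25921/1156 ≈ 22.423010
(90 - 72.25)^2 / 72.25 = 315.0625 / 72.25 = 5041/1156 ≈ 4.360727
(72 - 72.25)^2 / 72.25 = 0.0625 / 72.25 = 1/1156 ≈ 0.000865
chi2 = 9811/289 ≈ 33.948097

33.9481


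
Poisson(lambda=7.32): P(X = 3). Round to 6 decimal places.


P = e^(-lam) * lam^k / k!
e^(-7.32) ≈ 0.0006621622
lam^k = 7.32^3 = 392.223168
k! = 3! = 6
P = 0.0006621622 * 392.223168 / 6 ≈ 0.043286

0.043286


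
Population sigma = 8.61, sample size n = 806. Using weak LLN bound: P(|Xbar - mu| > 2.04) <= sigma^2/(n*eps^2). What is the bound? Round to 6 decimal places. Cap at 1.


bound = min(1, sigma^2/(n*eps^2))
sigma^2 = 8.61^2 = 74.1321
n*eps^2 = 806 * 2.04^2 = 806 * 4.1616 = 3354.2496
sigma^2/(n*eps^2) = 74.1321 / 3354.2496 ≈ 0.02210095

0.022101


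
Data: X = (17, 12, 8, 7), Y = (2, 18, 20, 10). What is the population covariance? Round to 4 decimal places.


Cov = (1/n)*sum((xi-xbar)(yi-ybar))
n = 4, xbar = 44/4 = 11, ybar = 50/4 = 12.5
sum((xi-xbar)(yi-ybar)) = -70
Cov = -70 / 4 = -17.5

-17.5000


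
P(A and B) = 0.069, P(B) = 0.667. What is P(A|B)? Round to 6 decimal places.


P(A|B) = P(A and B) / P(B) = 0.069 / 0.667 = 3/29 ≈ 0.10344828

0.103448


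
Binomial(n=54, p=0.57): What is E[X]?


E[X] = n*p = 54 * 0.57 = 30.78

30.78


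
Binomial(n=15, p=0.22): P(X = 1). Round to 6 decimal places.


P = C(n,k) * p^k * (1-p)^(n-k)
C(15,1) = 15
p^k = 0.22^1 = 0.22
(1-p)^(n-k) = 0.78^14 ≈ 0.03085492
P = 15 * 0.22 * 0.03085492 ≈ 0.101821

0.101821


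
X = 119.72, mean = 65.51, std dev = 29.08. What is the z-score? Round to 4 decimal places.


z = (X - mu) / sigma
X - mu = 119.72 - 65.51 = 54.21
z = 54.21 / 29.08 = 5421/2908 ≈ 1.864168

1.8642


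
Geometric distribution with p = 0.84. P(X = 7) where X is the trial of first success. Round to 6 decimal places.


P = (1-p)^(k-1) * p
(1-p)^(k-1) = 0.16^6 ≈ 0.00001677722
P = 0.00001677722 * 0.84 ≈ 0.00001409286

0.000014


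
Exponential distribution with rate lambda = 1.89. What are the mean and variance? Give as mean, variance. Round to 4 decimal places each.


mean = 1/lam, var = 1/lam^2
mean = 1 / 1.89 = 100/189 ≈ 0.529101
lam^2 = 1.89^2 = 3.5721
var = 1 / 3.5721 ≈ 0.279947

0.5291, 0.2799


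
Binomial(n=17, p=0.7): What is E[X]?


E[X] = n*p = 17 * 0.7 = 11.9

11.9


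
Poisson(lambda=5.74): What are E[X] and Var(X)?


E[X] = Var(X) = lambda = 5.74

5.74, 5.74


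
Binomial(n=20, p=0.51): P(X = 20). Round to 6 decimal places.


P = C(n,k) * p^k * (1-p)^(n-k)
C(20,20) = 1
p^k = 0.51^20 ≈ 0.000001417110
(1-p)^(n-k) = 0.49^0 = 1
P = 1 * 0.000001417110 * 1 ≈ 0.000001

0.000001


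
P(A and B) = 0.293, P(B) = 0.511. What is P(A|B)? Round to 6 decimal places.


P(A|B) = P(A and B) / P(B) = 0.293 / 0.511 = 293/511 ≈ 0.57338552

0.573386


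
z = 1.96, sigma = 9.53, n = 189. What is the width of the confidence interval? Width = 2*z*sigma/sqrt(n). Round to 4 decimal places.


width = 2*z*sigma/sqrt(n)
2*z*sigma = 2 * 1.96 * 9.53 = 37.3576
sqrt(189) ≈ 13.747727
width = 37.3576 / 13.747727 ≈ 2.717366

2.7174


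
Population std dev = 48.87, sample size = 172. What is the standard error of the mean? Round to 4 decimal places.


SE = sigma / sqrt(n)
sqrt(172) ≈ 13.114877
SE = 48.87 / 13.114877 ≈ 3.726303

3.7263


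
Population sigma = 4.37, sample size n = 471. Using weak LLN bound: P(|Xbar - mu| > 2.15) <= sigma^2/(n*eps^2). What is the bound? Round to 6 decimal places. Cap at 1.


bound = min(1, sigma^2/(n*eps^2))
sigma^2 = 4.37^2 = 19.0969
n*eps^2 = 471 * 2.15^2 = 471 * 4.6225 = 2177.1975
sigma^2/(n*eps^2) = 19.0969 / 2177.1975 ≈ 0.00877132

0.008771


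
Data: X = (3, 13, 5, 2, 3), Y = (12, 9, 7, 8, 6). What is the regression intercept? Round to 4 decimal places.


a = ybar - b*xbar, where b = sum((xi-xbar)(yi-ybar)) / sum((xi-xbar)^2)
n = 5, xbar = 26/5 = 5.2, ybar = 42/5 = 8.4
Sxy = sum((xi-xbar)(yi-ybar)) = 3.6
Sxx = sum((xi-xbar)^2) = 80.8
b = Sxy / Sxx = 9/202 ≈ 0.044554
a = 8.4 - 0.044554 * 5.2 = 825/101 ≈ 8.168317

8.1683


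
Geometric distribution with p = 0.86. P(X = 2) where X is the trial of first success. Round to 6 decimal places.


P = (1-p)^(k-1) * p
(1-p)^(k-1) = 0.14^1 = 0.14
P = 0.14 * 0.86 = 0.1204

0.120400


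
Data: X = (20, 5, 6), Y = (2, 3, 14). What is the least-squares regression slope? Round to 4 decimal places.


b = sum((xi-xbar)(yi-ybar)) / sum((xi-xbar)^2)
n = 3, xbar = 31/3 ≈ 10.333333, ybar = 19/3 ≈ 6.333333
Sxy = sum((xi-xbar)(yi-ybar)) = -172/3 ≈ -57.333333
Sxx = sum((xi-xbar)^2) = 422/3 ≈ 140.666667
b = Sxy / Sxx = -86/211 ≈ -0.407583

-0.4076


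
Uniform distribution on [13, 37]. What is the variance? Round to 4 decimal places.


Var = (b-a)^2 / 12
(b-a)^2 = (37 - 13)^2 = 576
Var = 576/12 = 48

48.0000


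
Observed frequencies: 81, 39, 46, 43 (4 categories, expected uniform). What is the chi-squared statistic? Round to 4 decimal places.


chi2 = sum((O-E)^2/E), E = total/4
total = 209, E = 209/4 = 52.25
(81 - 52.25)^2 / 52.25 = 826.5625 / 52.25 = 13225/836 ≈ 15.819378
(39 - 52.25)^2 / 52.25 = 175.5625 / 52.25 = 2809/836 ≈ 3.360048
(46 - 52.25)^2 / 52.25 = 39.0625 / 52.25 = 625/836 ≈ 0.747608
(43 - 52.25)^2 / 52.25 = 85.5625 / 52.25 = 1369/836 ≈ 1.637560
chi2 = 4507/209 ≈ 21.564593

21.5646


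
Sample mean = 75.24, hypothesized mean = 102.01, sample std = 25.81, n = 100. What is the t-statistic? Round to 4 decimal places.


t = (xbar - mu0) / (s/sqrt(n))
xbar - mu0 = 75.24 - 102.01 = -26.77
sqrt(100) = 10
s/sqrt(n) = 25.81 / 10 = 2.581
t = -26.77 / 2.581 = -26770/2581 ≈ -10.371949

-10.3719


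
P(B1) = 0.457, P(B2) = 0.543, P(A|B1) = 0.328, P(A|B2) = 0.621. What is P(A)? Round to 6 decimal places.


P(A) = P(A|B1)*P(B1) + P(A|B2)*P(B2)
P(A|B1)*P(B1) = 0.328 * 0.457 = 0.149896
P(A|B2)*P(B2) = 0.621 * 0.543 = 0.337203
P(A) = 0.149896 + 0.337203 = 0.487099

0.487099


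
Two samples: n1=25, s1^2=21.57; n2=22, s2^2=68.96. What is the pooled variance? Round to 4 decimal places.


sp^2 = ((n1-1)*s1^2 + (n2-1)*s2^2)/(n1+n2-2)
(n1-1)*s1^2 = 24 * 21.57 = 517.68
(n2-1)*s2^2 = 21 * 68.96 = 1448.16
numerator = 517.68 + 1448.16 = 1965.84
n1+n2-2 = 45
sp^2 = 1965.84 / 45 = 16382/375 ≈ 43.685333

43.6853


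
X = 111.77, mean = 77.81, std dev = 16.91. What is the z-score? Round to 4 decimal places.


z = (X - mu) / sigma
X - mu = 111.77 - 77.81 = 33.96
z = 33.96 / 16.91 = 3396/1691 ≈ 2.008279

2.0083


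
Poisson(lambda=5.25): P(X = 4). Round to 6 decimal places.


P = e^(-lam) * lam^k / k!
e^(-5.25) ≈ 0.005247518
lam^k = 5.25^4 = 194481/256 ≈ 759.691406
k! = 4! = 24
P = 0.005247518 * 759.691406 / 24 ≈ 0.166104

0.166104


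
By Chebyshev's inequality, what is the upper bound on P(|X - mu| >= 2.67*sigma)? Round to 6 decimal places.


P <= 1/k^2
k^2 = 2.67^2 = 7.1289
1/k^2 = 1 / 7.1289 ≈ 0.14027410

0.140274


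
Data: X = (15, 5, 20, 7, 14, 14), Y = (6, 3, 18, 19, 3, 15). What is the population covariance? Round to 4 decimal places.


Cov = (1/n)*sum((xi-xbar)(yi-ybar))
n = 6, xbar = 75/6 = 12.5, ybar = 64/6 = 32/3 ≈ 10.666667
sum((xi-xbar)(yi-ybar)) = 50
Cov = 50 / 6 = 25/3 ≈ 8.333333

8.3333


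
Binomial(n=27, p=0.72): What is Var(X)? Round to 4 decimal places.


Var = n*p*(1-p) = 27 * 0.72 * 0.28 = 5.4432

5.4432


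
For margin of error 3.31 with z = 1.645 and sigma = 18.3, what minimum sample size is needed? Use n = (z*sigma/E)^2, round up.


z*sigma/E = 1.645 * 18.3 / 3.31 = 60207/6620 ≈ 9.094713
(z*sigma/E)^2 ≈ 82.713804
round up: n = 83

83


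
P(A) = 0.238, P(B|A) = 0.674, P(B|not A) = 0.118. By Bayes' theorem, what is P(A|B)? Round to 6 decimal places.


P(A|B) = P(B|A)*P(A) / P(B), P(B) = P(B|A)*P(A) + P(B|not A)*P(not A)
P(B|A)*P(A) = 0.674 * 0.238 = 0.160412
P(B|not A)*P(not A) = 0.118 * 0.762 = 0.089916
P(B) = 0.160412 + 0.089916 = 0.250328
P(A|B) = 0.160412 / 0.250328 ≈ 0.64080726

0.640807


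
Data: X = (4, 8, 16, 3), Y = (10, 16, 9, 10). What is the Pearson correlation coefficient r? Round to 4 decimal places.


r = sum((xi-xbar)(yi-ybar)) / sqrt(sum((xi-xbar)^2) * sum((yi-ybar)^2))
n = 4, xbar = 31/4 = 7.75, ybar = 45/4 = 11.25
Sxy = sum((xi-xbar)(yi-ybar)) = -6.75
Sxx = sum((xi-xbar)^2) = 104.75
Syy = sum((yi-ybar)^2) = 30.75
sqrt(Sxx*Syy) ≈ 56.754405
r = Sxy / sqrt(Sxx*Syy) = -6.75 / 56.754405 ≈ -0.118933

-0.1189


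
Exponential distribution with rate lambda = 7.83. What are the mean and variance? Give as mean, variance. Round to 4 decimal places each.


mean = 1/lam, var = 1/lam^2
mean = 1 / 7.83 = 100/783 ≈ 0.127714
lam^2 = 7.83^2 = 61.3089
var = 1 / 61.3089 ≈ 0.016311

0.1277, 0.0163


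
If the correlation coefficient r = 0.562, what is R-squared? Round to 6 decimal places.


R^2 = r^2 = (0.562)^2 = 0.315844

0.315844


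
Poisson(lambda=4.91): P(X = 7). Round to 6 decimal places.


P = e^(-lam) * lam^k / k!
e^(-4.91) ≈ 0.007372488
lam^k = 4.91^7 ≈ 68797.149587
k! = 7! = 5040
P = 0.007372488 * 68797.149587 / 5040 ≈ 0.100636

0.100636


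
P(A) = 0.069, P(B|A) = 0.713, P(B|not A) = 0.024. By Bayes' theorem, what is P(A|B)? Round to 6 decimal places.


P(A|B) = P(B|A)*P(A) / P(B), P(B) = P(B|A)*P(A) + P(B|not A)*P(not A)
P(B|A)*P(A) = 0.713 * 0.069 = 0.049197
P(B|not A)*P(not A) = 0.024 * 0.931 = 0.022344
P(B) = 0.049197 + 0.022344 = 0.071541
P(A|B) = 0.049197 / 0.071541 ≈ 0.68767560

0.687676


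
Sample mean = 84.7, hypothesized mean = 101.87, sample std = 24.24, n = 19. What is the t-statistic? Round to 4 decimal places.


t = (xbar - mu0) / (s/sqrt(n))
xbar - mu0 = 84.7 - 101.87 = -17.17
sqrt(19) ≈ 4.35889894
s/sqrt(n) = 24.24 / 4.35889894 ≈ 5.56103739
t = -17.17 / 5.56103739 ≈ -3.087553

-3.0876


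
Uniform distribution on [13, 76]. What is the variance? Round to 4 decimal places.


Var = (b-a)^2 / 12
(b-a)^2 = (76 - 13)^2 = 3969
Var = 3969/12 = 330.75

330.7500


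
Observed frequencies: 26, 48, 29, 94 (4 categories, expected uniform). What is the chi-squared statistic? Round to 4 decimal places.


chi2 = sum((O-E)^2/E), E = total/4
total = 197, E = 197/4 = 49.25
(26 - 49.25)^2 / 49.25 = 540.5625 / 49.25 = 8649/788 ≈ 10.975888
(48 - 49.25)^2 / 49.25 = 1.5625 / 49.25 = 25/788 ≈ 0.031726
(29 - 49.25)^2 / 49.25 = 410.0625 / 49.25 = 6561/788 ≈ 8.326142
(94 - 49.25)^2 / 49.25 = 2002.5625 / 49.25 = 32041/788 ≈ 40.661168
chi2 = 11819/197 ≈ 59.994924

59.9949


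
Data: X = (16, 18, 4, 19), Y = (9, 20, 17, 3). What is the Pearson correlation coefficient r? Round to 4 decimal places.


r = sum((xi-xbar)(yi-ybar)) / sqrt(sum((xi-xbar)^2) * sum((yi-ybar)^2))
n = 4, xbar = 57/4 = 14.25, ybar = 49/4 = 12.25
Sxy = sum((xi-xbar)(yi-ybar)) = -69.25
Sxx = sum((xi-xbar)^2) = 144.75
Syy = sum((yi-ybar)^2) = 178.75
sqrt(Sxx*Syy) ≈ 160.854165
r = Sxy / sqrt(Sxx*Syy) = -69.25 / 160.854165 ≈ -0.430514

-0.4305


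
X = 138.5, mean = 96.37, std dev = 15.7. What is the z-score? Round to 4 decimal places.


z = (X - mu) / sigma
X - mu = 138.5 - 96.37 = 42.13
z = 42.13 / 15.7 = 4213/1570 ≈ 2.683439

2.6834


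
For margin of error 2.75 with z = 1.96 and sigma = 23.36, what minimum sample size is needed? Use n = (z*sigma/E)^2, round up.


z*sigma/E = 1.96 * 23.36 / 2.75 = 114464/6875 ≈ 16.649309
(z*sigma/E)^2 ≈ 277.199493
round up: n = 278

278


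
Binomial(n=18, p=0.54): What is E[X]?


E[X] = n*p = 18 * 0.54 = 9.72

9.72


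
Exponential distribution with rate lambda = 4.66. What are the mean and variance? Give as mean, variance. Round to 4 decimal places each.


mean = 1/lam, var = 1/lam^2
mean = 1 / 4.66 = 50/233 ≈ 0.214592
lam^2 = 4.66^2 = 21.7156
var = 1 / 21.7156 ≈ 0.046050

0.2146, 0.0460


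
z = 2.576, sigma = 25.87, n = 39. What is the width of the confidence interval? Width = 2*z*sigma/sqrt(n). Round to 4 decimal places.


width = 2*z*sigma/sqrt(n)
2*z*sigma = 2 * 2.576 * 25.87 = 133.28224
sqrt(39) ≈ 6.244998
width = 133.28224 / 6.244998 ≈ 21.342239

21.3422


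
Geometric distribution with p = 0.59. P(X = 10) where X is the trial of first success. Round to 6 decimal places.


P = (1-p)^(k-1) * p
(1-p)^(k-1) = 0.41^9 ≈ 0.0003273819
P = 0.0003273819 * 0.59 ≈ 0.0001931553

0.000193


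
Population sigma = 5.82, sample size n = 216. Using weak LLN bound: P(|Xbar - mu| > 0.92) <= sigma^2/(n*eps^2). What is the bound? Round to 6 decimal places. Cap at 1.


bound = min(1, sigma^2/(n*eps^2))
sigma^2 = 5.82^2 = 33.8724
n*eps^2 = 216 * 0.92^2 = 216 * 0.8464 = 182.8224
sigma^2/(n*eps^2) = 33.8724 / 182.8224 ≈ 0.18527489

0.185275


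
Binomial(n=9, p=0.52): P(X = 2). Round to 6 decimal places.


P = C(n,k) * p^k * (1-p)^(n-k)
C(9,2) = 36
p^k = 0.52^2 = 0.2704
(1-p)^(n-k) = 0.48^7 ≈ 0.005870683
P = 36 * 0.2704 * 0.005870683 ≈ 0.057148

0.057148


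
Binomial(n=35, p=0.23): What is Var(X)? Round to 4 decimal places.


Var = n*p*(1-p) = 35 * 0.23 * 0.77 = 6.1985

6.1985


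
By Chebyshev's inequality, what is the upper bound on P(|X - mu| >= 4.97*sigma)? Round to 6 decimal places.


P <= 1/k^2
k^2 = 4.97^2 = 24.7009
1/k^2 = 1 / 24.7009 ≈ 0.04048435

0.040484


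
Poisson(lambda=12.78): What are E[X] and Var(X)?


E[X] = Var(X) = lambda = 12.78

12.78, 12.78


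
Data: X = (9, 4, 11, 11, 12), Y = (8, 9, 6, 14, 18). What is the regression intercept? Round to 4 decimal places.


a = ybar - b*xbar, where b = sum((xi-xbar)(yi-ybar)) / sum((xi-xbar)^2)
n = 5, xbar = 47/5 = 9.4, ybar = 55/5 = 11
Sxy = sum((xi-xbar)(yi-ybar)) = 27
Sxx = sum((xi-xbar)^2) = 41.2
b = Sxy / Sxx = 135/206 ≈ 0.655340
a = 11 - 0.655340 * 9.4 = 997/206 ≈ 4.839806

4.8398


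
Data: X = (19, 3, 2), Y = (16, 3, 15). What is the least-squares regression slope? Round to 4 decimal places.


b = sum((xi-xbar)(yi-ybar)) / sum((xi-xbar)^2)
n = 3, xbar = 24/3 = 8, ybar = 34/3 ≈ 11.333333
Sxy = sum((xi-xbar)(yi-ybar)) = 71
Sxx = sum((xi-xbar)^2) = 182
b = Sxy / Sxx = 71/182 ≈ 0.390110

0.3901


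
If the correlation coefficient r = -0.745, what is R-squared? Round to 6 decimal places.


R^2 = r^2 = (-0.745)^2 = 0.555025

0.555025


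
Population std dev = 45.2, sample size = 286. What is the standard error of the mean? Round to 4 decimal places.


SE = sigma / sqrt(n)
sqrt(286) ≈ 16.911535
SE = 45.2 / 16.911535 ≈ 2.672732

2.6727


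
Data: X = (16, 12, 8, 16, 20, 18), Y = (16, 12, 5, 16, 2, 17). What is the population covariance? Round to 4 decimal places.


Cov = (1/n)*sum((xi-xbar)(yi-ybar))
n = 6, xbar = 90/6 = 15, ybar = 68/6 = 34/3 ≈ 11.333333
sum((xi-xbar)(yi-ybar)) = 22
Cov = 22 / 6 = 11/3 ≈ 3.666667

3.6667


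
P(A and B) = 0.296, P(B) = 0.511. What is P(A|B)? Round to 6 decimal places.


P(A|B) = P(A and B) / P(B) = 0.296 / 0.511 = 296/511 ≈ 0.57925636

0.579256


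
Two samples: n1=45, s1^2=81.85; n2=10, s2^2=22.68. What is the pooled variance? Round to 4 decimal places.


sp^2 = ((n1-1)*s1^2 + (n2-1)*s2^2)/(n1+n2-2)
(n1-1)*s1^2 = 44 * 81.85 = 3601.4
(n2-1)*s2^2 = 9 * 22.68 = 204.12
numerator = 3601.4 + 204.12 = 3805.52
n1+n2-2 = 53
sp^2 = 3805.52 / 53 = 95138/1325 ≈ 71.802264

71.8023


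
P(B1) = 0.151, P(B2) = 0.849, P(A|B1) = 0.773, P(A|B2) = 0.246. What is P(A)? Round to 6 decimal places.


P(A) = P(A|B1)*P(B1) + P(A|B2)*P(B2)
P(A|B1)*P(B1) = 0.773 * 0.151 = 0.116723
P(A|B2)*P(B2) = 0.246 * 0.849 = 0.208854
P(A) = 0.116723 + 0.208854 = 0.325577

0.325577


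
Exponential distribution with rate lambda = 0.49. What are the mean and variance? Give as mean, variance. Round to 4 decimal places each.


mean = 1/lam, var = 1/lam^2
mean = 1 / 0.49 = 100/49 ≈ 2.040816
lam^2 = 0.49^2 = 0.2401
var = 1 / 0.2401 = 10000/2401 ≈ 4.164931

2.0408, 4.1649


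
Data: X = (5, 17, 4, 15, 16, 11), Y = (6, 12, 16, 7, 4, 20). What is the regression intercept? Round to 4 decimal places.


a = ybar - b*xbar, where b = sum((xi-xbar)(yi-ybar)) / sum((xi-xbar)^2)
n = 6, xbar = 68/6 = 34/3 ≈ 11.333333, ybar = 65/6 ≈ 10.833333
Sxy = sum((xi-xbar)(yi-ybar)) = -149/3 ≈ -49.666667
Sxx = sum((xi-xbar)^2) = 484/3 ≈ 161.333333
b = Sxy / Sxx = -149/484 ≈ -0.307851
a = 10.833333 - (-0.307851) * 11.333333 = 1733/121 ≈ 14.322314

14.3223


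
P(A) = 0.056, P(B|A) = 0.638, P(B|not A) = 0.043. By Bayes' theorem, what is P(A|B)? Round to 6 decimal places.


P(A|B) = P(B|A)*P(A) / P(B), P(B) = P(B|A)*P(A) + P(B|not A)*P(not A)
P(B|A)*P(A) = 0.638 * 0.056 = 0.035728
P(B|not A)*P(not A) = 0.043 * 0.944 = 0.040592
P(B) = 0.035728 + 0.040592 = 0.07632
P(A|B) = 0.035728 / 0.07632 = 2233/4770 ≈ 0.46813417

0.468134


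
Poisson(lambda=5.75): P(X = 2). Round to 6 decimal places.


P = e^(-lam) * lam^k / k!
e^(-5.75) ≈ 0.003182781
lam^k = 5.75^2 = 33.0625
k! = 2! = 2
P = 0.003182781 * 33.0625 / 2 ≈ 0.052615

0.052615


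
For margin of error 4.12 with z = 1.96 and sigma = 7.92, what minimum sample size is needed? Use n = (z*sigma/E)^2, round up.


z*sigma/E = 1.96 * 7.92 / 4.12 = 9702/2575 ≈ 3.767767
(z*sigma/E)^2 ≈ 14.196068
round up: n = 15

15


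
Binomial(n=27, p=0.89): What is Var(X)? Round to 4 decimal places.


Var = n*p*(1-p) = 27 * 0.89 * 0.11 = 2.6433

2.6433


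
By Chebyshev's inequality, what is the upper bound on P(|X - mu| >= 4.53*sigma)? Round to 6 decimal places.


P <= 1/k^2
k^2 = 4.53^2 = 20.5209
1/k^2 = 1 / 20.5209 ≈ 0.04873081

0.048731


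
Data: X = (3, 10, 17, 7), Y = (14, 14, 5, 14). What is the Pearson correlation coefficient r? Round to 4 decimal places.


r = sum((xi-xbar)(yi-ybar)) / sqrt(sum((xi-xbar)^2) * sum((yi-ybar)^2))
n = 4, xbar = 37/4 = 9.25, ybar = 47/4 = 11.75
Sxy = sum((xi-xbar)(yi-ybar)) = -69.75
Sxx = sum((xi-xbar)^2) = 104.75
Syy = sum((yi-ybar)^2) = 60.75
sqrt(Sxx*Syy) ≈ 79.771941
r = Sxy / sqrt(Sxx*Syy) = -69.75 / 79.771941 ≈ -0.874368

-0.8744


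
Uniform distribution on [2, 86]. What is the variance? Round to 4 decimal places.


Var = (b-a)^2 / 12
(b-a)^2 = (86 - 2)^2 = 7056
Var = 7056/12 = 588

588.0000


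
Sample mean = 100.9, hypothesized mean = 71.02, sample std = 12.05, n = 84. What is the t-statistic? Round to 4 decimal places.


t = (xbar - mu0) / (s/sqrt(n))
xbar - mu0 = 100.9 - 71.02 = 29.88
sqrt(84) ≈ 9.16515139
s/sqrt(n) = 12.05 / 9.16515139 ≈ 1.31476279
t = 29.88 / 1.31476279 ≈ 22.726533

22.7265


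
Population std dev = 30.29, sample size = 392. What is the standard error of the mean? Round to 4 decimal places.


SE = sigma / sqrt(n)
sqrt(392) ≈ 19.798990
SE = 30.29 / 19.798990 ≈ 1.529876

1.5299


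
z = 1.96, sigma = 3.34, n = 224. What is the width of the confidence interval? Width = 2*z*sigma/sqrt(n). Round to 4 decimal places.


width = 2*z*sigma/sqrt(n)
2*z*sigma = 2 * 1.96 * 3.34 = 13.0928
sqrt(224) ≈ 14.966630
width = 13.0928 / 14.966630 ≈ 0.874799

0.8748


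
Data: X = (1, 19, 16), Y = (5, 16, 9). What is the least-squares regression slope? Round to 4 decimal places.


b = sum((xi-xbar)(yi-ybar)) / sum((xi-xbar)^2)
n = 3, xbar = 36/3 = 12, ybar = 30/3 = 10
Sxy = sum((xi-xbar)(yi-ybar)) = 93
Sxx = sum((xi-xbar)^2) = 186
b = Sxy / Sxx = 0.5

0.5000


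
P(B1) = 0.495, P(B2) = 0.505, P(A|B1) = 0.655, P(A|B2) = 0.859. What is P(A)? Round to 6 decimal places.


P(A) = P(A|B1)*P(B1) + P(A|B2)*P(B2)
P(A|B1)*P(B1) = 0.655 * 0.495 = 0.324225
P(A|B2)*P(B2) = 0.859 * 0.505 = 0.433795
P(A) = 0.324225 + 0.433795 = 0.75802

0.758020


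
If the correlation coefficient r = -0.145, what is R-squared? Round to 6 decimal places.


R^2 = r^2 = (-0.145)^2 = 0.021025

0.021025


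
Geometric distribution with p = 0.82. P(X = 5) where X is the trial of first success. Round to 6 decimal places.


P = (1-p)^(k-1) * p
(1-p)^(k-1) = 0.18^4 = 0.00104976
P = 0.00104976 * 0.82 = 0.0008608032

0.000861


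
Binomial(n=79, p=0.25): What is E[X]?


E[X] = n*p = 79 * 0.25 = 19.75

19.75


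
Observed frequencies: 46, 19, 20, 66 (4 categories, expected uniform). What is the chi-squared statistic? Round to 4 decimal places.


chi2 = sum((O-E)^2/E), E = total/4
total = 151, E = 151/4 = 37.75
(46 - 37.75)^2 / 37.75 = 68.0625 / 37.75 = 1089/604 ≈ 1.802980
(19 - 37.75)^2 / 37.75 = 351.5625 / 37.75 = 5625/604 ≈ 9.312914
(20 - 37.75)^2 / 37.75 = 315.0625 / 37.75 = 5041/604 ≈ 8.346026
(66 - 37.75)^2 / 37.75 = 798.0625 / 37.75 = 12769/604 ≈ 21.140728
chi2 = 6131/151 ≈ 40.602649

40.6026


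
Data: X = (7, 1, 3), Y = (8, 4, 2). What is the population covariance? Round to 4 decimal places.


Cov = (1/n)*sum((xi-xbar)(yi-ybar))
n = 3, xbar = 11/3 ≈ 3.666667, ybar = 14/3 ≈ 4.666667
sum((xi-xbar)(yi-ybar)) = 44/3 ≈ 14.666667
Cov = 14.666667 / 3 = 44/9 ≈ 4.888889

4.8889


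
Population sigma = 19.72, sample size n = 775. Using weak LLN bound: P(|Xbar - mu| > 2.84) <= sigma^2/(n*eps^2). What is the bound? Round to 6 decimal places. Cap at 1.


bound = min(1, sigma^2/(n*eps^2))
sigma^2 = 19.72^2 = 388.8784
n*eps^2 = 775 * 2.84^2 = 775 * 8.0656 = 6250.84
sigma^2/(n*eps^2) = 388.8784 / 6250.84 ≈ 0.06221218

0.062212


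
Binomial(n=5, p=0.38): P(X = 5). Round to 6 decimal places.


P = C(n,k) * p^k * (1-p)^(n-k)
C(5,5) = 1
p^k = 0.38^5 ≈ 0.007923517
(1-p)^(n-k) = 0.62^0 = 1
P = 1 * 0.007923517 * 1 ≈ 0.007924

0.007924


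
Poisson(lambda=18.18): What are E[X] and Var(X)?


E[X] = Var(X) = lambda = 18.18

18.18, 18.18


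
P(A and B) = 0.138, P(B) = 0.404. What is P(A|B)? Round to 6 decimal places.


P(A|B) = P(A and B) / P(B) = 0.138 / 0.404 = 69/202 ≈ 0.34158416

0.341584


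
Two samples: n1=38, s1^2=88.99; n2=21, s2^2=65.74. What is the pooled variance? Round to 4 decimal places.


sp^2 = ((n1-1)*s1^2 + (n2-1)*s2^2)/(n1+n2-2)
(n1-1)*s1^2 = 37 * 88.99 = 3292.63
(n2-1)*s2^2 = 20 * 65.74 = 1314.8
numerator = 3292.63 + 1314.8 = 4607.43
n1+n2-2 = 57
sp^2 = 4607.43 / 57 = 153581/1900 ≈ 80.832105

80.8321


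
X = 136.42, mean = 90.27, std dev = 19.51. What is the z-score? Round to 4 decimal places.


z = (X - mu) / sigma
X - mu = 136.42 - 90.27 = 46.15
z = 46.15 / 19.51 = 4615/1951 ≈ 2.365454

2.3655


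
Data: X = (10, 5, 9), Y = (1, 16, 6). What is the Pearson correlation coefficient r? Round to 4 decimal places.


r = sum((xi-xbar)(yi-ybar)) / sqrt(sum((xi-xbar)^2) * sum((yi-ybar)^2))
n = 3, xbar = 24/3 = 8, ybar = 23/3 ≈ 7.666667
Sxy = sum((xi-xbar)(yi-ybar)) = -40
Sxx = sum((xi-xbar)^2) = 14
Syy = sum((yi-ybar)^2) = 350/3 ≈ 116.666667
sqrt(Sxx*Syy) ≈ 40.414519
r = Sxy / sqrt(Sxx*Syy) = -40 / 40.414519 ≈ -0.989743

-0.9897


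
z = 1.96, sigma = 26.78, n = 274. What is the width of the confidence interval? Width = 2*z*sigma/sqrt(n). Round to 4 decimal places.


width = 2*z*sigma/sqrt(n)
2*z*sigma = 2 * 1.96 * 26.78 = 104.9776
sqrt(274) ≈ 16.552945
width = 104.9776 / 16.552945 ≈ 6.341929

6.3419


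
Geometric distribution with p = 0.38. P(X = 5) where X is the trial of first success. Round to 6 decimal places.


P = (1-p)^(k-1) * p
(1-p)^(k-1) = 0.62^4 ≈ 0.1477634
P = 0.1477634 * 0.38 ≈ 0.05615008

0.056150


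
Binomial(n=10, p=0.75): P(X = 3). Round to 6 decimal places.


P = C(n,k) * p^k * (1-p)^(n-k)
C(10,3) = 120
p^k = 0.75^3 = 0.421875
(1-p)^(n-k) = 0.25^7 ≈ 0.00006103516
P = 120 * 0.421875 * 0.00006103516 ≈ 0.003090

0.003090


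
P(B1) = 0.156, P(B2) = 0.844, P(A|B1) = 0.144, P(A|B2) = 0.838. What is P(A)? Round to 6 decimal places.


P(A) = P(A|B1)*P(B1) + P(A|B2)*P(B2)
P(A|B1)*P(B1) = 0.144 * 0.156 = 0.022464
P(A|B2)*P(B2) = 0.838 * 0.844 = 0.707272
P(A) = 0.022464 + 0.707272 = 0.729736

0.729736


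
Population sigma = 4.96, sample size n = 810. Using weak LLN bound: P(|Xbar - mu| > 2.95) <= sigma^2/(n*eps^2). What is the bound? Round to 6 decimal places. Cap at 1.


bound = min(1, sigma^2/(n*eps^2))
sigma^2 = 4.96^2 = 24.6016
n*eps^2 = 810 * 2.95^2 = 810 * 8.7025 = 7049.025
sigma^2/(n*eps^2) = 24.6016 / 7049.025 ≈ 0.00349007

0.003490


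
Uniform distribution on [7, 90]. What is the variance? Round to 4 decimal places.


Var = (b-a)^2 / 12
(b-a)^2 = (90 - 7)^2 = 6889
Var = 6889/12 ≈ 574.083333

574.0833


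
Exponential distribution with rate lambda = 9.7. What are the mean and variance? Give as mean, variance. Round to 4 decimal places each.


mean = 1/lam, var = 1/lam^2
mean = 1 / 9.7 = 10/97 ≈ 0.103093
lam^2 = 9.7^2 = 94.09
var = 1 / 94.09 = 100/9409 ≈ 0.010628

0.1031, 0.0106


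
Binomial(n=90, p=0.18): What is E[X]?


E[X] = n*p = 90 * 0.18 = 16.2

16.2


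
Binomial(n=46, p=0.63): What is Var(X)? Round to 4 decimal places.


Var = n*p*(1-p) = 46 * 0.63 * 0.37 = 10.7226

10.7226


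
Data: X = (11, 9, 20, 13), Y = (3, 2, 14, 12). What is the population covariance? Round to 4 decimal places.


Cov = (1/n)*sum((xi-xbar)(yi-ybar))
n = 4, xbar = 53/4 = 13.25, ybar = 31/4 = 7.75
sum((xi-xbar)(yi-ybar)) = 76.25
Cov = 76.25 / 4 = 19.0625

19.0625


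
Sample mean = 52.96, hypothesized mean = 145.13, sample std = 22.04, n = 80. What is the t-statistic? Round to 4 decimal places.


t = (xbar - mu0) / (s/sqrt(n))
xbar - mu0 = 52.96 - 145.13 = -92.17
sqrt(80) ≈ 8.94427191
s/sqrt(n) = 22.04 / 8.94427191 ≈ 2.46414691
t = -92.17 / 2.46414691 ≈ -37.404426

-37.4044


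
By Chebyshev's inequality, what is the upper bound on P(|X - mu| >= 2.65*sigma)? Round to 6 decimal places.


P <= 1/k^2
k^2 = 2.65^2 = 7.0225
1/k^2 = 1 / 7.0225 = 400/2809 ≈ 0.14239943

0.142399


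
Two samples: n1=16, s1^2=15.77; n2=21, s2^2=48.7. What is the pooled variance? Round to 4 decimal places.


sp^2 = ((n1-1)*s1^2 + (n2-1)*s2^2)/(n1+n2-2)
(n1-1)*s1^2 = 15 * 15.77 = 236.55
(n2-1)*s2^2 = 20 * 48.7 = 974
numerator = 236.55 + 974 = 1210.55
n1+n2-2 = 35
sp^2 = 1210.55 / 35 = 24211/700 ≈ 34.587143

34.5871


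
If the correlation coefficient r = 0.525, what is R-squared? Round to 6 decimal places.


R^2 = r^2 = (0.525)^2 = 0.275625

0.275625


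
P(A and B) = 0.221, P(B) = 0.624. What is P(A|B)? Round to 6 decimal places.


P(A|B) = P(A and B) / P(B) = 0.221 / 0.624 = 17/48 ≈ 0.35416667

0.354167


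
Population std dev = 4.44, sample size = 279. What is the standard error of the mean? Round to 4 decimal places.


SE = sigma / sqrt(n)
sqrt(279) ≈ 16.703293
SE = 4.44 / 16.703293 ≈ 0.265816

0.2658


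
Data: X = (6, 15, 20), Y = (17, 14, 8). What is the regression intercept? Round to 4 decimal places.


a = ybar - b*xbar, where b = sum((xi-xbar)(yi-ybar)) / sum((xi-xbar)^2)
n = 3, xbar = 41/3 ≈ 13.666667, ybar = 39/3 = 13
Sxy = sum((xi-xbar)(yi-ybar)) = -61
Sxx = sum((xi-xbar)^2) = 302/3 ≈ 100.666667
b = Sxy / Sxx = -183/302 ≈ -0.605960
a = 13 - (-0.605960) * 13.666667 = 6427/302 ≈ 21.281457

21.2815


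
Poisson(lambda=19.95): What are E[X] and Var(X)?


E[X] = Var(X) = lambda = 19.95

19.95, 19.95


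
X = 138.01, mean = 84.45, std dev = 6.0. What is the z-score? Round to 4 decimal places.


z = (X - mu) / sigma
X - mu = 138.01 - 84.45 = 53.56
z = 53.56 / 6.0 = 1339/150 ≈ 8.926667

8.9267


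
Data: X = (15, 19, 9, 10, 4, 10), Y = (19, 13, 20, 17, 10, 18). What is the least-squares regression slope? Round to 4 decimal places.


b = sum((xi-xbar)(yi-ybar)) / sum((xi-xbar)^2)
n = 6, xbar = 67/6 ≈ 11.166667, ybar = 97/6 ≈ 16.166667
Sxy = sum((xi-xbar)(yi-ybar)) = 113/6 ≈ 18.833333
Sxx = sum((xi-xbar)^2) = 809/6 ≈ 134.833333
b = Sxy / Sxx = 113/809 ≈ 0.139679

0.1397


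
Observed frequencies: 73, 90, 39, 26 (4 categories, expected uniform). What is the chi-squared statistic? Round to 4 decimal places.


chi2 = sum((O-E)^2/E), E = total/4
total = 228, E = 228/4 = 57
(73 - 57)^2 / 57 = 256 / 57 = 256/57 ≈ 4.491228
(90 - 57)^2 / 57 = 1089 / 57 = 363/19 ≈ 19.105263
(39 - 57)^2 / 57 = 324 / 57 = 108/19 ≈ 5.684211
(26 - 57)^2 / 57 = 961 / 57 = 961/57 ≈ 16.859649
chi2 = 2630/57 ≈ 46.140351

46.1404


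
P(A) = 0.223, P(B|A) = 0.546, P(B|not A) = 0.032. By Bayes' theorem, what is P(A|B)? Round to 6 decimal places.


P(A|B) = P(B|A)*P(A) / P(B), P(B) = P(B|A)*P(A) + P(B|not A)*P(not A)
P(B|A)*P(A) = 0.546 * 0.223 = 0.121758
P(B|not A)*P(not A) = 0.032 * 0.777 = 0.024864
P(B) = 0.121758 + 0.024864 = 0.146622
P(A|B) = 0.121758 / 0.146622 = 2899/3491 ≈ 0.83042108

0.830421


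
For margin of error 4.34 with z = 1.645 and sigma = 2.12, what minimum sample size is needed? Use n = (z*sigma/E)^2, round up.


z*sigma/E = 1.645 * 2.12 / 4.34 = 2491/3100 ≈ 0.803548
(z*sigma/E)^2 ≈ 0.645690
round up: n = 1

1


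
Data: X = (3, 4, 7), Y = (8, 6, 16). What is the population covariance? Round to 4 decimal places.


Cov = (1/n)*sum((xi-xbar)(yi-ybar))
n = 3, xbar = 14/3 ≈ 4.666667, ybar = 30/3 = 10
sum((xi-xbar)(yi-ybar)) = 20
Cov = 20 / 3 = 20/3 ≈ 6.666667

6.6667


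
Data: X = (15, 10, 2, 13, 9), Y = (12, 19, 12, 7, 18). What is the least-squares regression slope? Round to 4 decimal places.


b = sum((xi-xbar)(yi-ybar)) / sum((xi-xbar)^2)
n = 5, xbar = 49/5 = 9.8, ybar = 68/5 = 13.6
Sxy = sum((xi-xbar)(yi-ybar)) = -19.4
Sxx = sum((xi-xbar)^2) = 98.8
b = Sxy / Sxx = -97/494 ≈ -0.196356

-0.1964


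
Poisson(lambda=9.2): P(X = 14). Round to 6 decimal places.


P = e^(-lam) * lam^k / k!
e^(-9.2) ≈ 0.0001010394
lam^k = 9.2^14 ≈ 31119283051109.232946
k! = 14! = 87178291200
P = 0.0001010394 * 31119283051109.232946 / 87178291200 ≈ 0.036067

0.036067


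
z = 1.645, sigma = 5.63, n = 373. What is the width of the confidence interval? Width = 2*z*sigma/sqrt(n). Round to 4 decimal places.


width = 2*z*sigma/sqrt(n)
2*z*sigma = 2 * 1.645 * 5.63 = 18.5227
sqrt(373) ≈ 19.313208
width = 18.5227 / 19.313208 ≈ 0.959069

0.9591


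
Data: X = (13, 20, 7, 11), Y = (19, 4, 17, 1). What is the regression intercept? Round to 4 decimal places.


a = ybar - b*xbar, where b = sum((xi-xbar)(yi-ybar)) / sum((xi-xbar)^2)
n = 4, xbar = 51/4 = 12.75, ybar = 41/4 = 10.25
Sxy = sum((xi-xbar)(yi-ybar)) = -65.75
Sxx = sum((xi-xbar)^2) = 88.75
b = Sxy / Sxx = -263/355 ≈ -0.740845
a = 10.25 - (-0.740845) * 12.75 = 6992/355 ≈ 19.695775

19.6958


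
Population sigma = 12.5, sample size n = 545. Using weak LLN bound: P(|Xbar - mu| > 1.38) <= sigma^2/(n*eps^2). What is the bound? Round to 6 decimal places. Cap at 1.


bound = min(1, sigma^2/(n*eps^2))
sigma^2 = 12.5^2 = 156.25
n*eps^2 = 545 * 1.38^2 = 545 * 1.9044 = 1037.898
sigma^2/(n*eps^2) = 156.25 / 1037.898 ≈ 0.15054466

0.150545


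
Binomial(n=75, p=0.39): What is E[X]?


E[X] = n*p = 75 * 0.39 = 29.25

29.25


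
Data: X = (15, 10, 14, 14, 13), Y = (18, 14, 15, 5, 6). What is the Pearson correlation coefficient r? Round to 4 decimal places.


r = sum((xi-xbar)(yi-ybar)) / sqrt(sum((xi-xbar)^2) * sum((yi-ybar)^2))
n = 5, xbar = 66/5 = 13.2, ybar = 58/5 = 11.6
Sxy = sum((xi-xbar)(yi-ybar)) = 2.4
Sxx = sum((xi-xbar)^2) = 14.8
Syy = sum((yi-ybar)^2) = 133.2
sqrt(Sxx*Syy) = 44.4
r = Sxy / sqrt(Sxx*Syy) = 2.4 / 44.4 = 2/37 ≈ 0.054054

0.0541


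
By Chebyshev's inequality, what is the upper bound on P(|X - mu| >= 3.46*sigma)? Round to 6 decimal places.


P <= 1/k^2
k^2 = 3.46^2 = 11.9716
1/k^2 = 1 / 11.9716 ≈ 0.08353102

0.083531


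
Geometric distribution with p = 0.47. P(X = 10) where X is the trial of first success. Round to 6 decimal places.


P = (1-p)^(k-1) * p
(1-p)^(k-1) = 0.53^9 ≈ 0.003299764
P = 0.003299764 * 0.47 ≈ 0.001550889

0.001551


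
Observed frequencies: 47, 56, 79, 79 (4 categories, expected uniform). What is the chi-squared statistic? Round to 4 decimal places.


chi2 = sum((O-E)^2/E), E = total/4
total = 261, E = 261/4 = 65.25
(47 - 65.25)^2 / 65.25 = 333.0625 / 65.25 = 5329/1044 ≈ 5.104406
(56 - 65.25)^2 / 65.25 = 85.5625 / 65.25 = 1369/1044 ≈ 1.311303
(79 - 65.25)^2 / 65.25 = 189.0625 / 65.25 = 3025/1044 ≈ 2.897510
(79 - 65.25)^2 / 65.25 = 189.0625 / 65.25 = 3025/1044 ≈ 2.897510
chi2 = 3187/261 ≈ 12.210728

12.2107


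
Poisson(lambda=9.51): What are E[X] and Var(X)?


E[X] = Var(X) = lambda = 9.51

9.51, 9.51


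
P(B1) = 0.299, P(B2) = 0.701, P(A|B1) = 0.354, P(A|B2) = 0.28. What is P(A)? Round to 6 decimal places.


P(A) = P(A|B1)*P(B1) + P(A|B2)*P(B2)
P(A|B1)*P(B1) = 0.354 * 0.299 = 0.105846
P(A|B2)*P(B2) = 0.28 * 0.701 = 0.19628
P(A) = 0.105846 + 0.19628 = 0.302126

0.302126


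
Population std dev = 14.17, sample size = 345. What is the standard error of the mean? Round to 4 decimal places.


SE = sigma / sqrt(n)
sqrt(345) ≈ 18.574176
SE = 14.17 / 18.574176 ≈ 0.762887

0.7629


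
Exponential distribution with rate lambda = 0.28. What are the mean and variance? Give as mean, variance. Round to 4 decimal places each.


mean = 1/lam, var = 1/lam^2
mean = 1 / 0.28 = 25/7 ≈ 3.571429
lam^2 = 0.28^2 = 0.0784
var = 1 / 0.0784 = 625/49 ≈ 12.755102

3.5714, 12.7551


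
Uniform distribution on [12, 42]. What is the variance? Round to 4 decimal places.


Var = (b-a)^2 / 12
(b-a)^2 = (42 - 12)^2 = 900
Var = 900/12 = 75

75.0000


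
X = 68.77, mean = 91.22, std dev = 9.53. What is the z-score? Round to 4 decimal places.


z = (X - mu) / sigma
X - mu = 68.77 - 91.22 = -22.45
z = -22.45 / 9.53 = -2245/953 ≈ -2.355719

-2.3557


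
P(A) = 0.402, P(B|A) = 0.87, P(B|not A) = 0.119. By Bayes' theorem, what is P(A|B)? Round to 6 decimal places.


P(A|B) = P(B|A)*P(A) / P(B), P(B) = P(B|A)*P(A) + P(B|not A)*P(not A)
P(B|A)*P(A) = 0.87 * 0.402 = 0.34974
P(B|not A)*P(not A) = 0.119 * 0.598 = 0.071162
P(B) = 0.34974 + 0.071162 = 0.420902
P(A|B) = 0.34974 / 0.420902 ≈ 0.83092977

0.830930


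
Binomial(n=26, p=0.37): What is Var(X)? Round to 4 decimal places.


Var = n*p*(1-p) = 26 * 0.37 * 0.63 = 6.0606

6.0606


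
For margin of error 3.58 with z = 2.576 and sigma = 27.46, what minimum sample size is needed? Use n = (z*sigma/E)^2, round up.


z*sigma/E = 2.576 * 27.46 / 3.58 ≈ 19.758927
(z*sigma/E)^2 ≈ 390.415211
round up: n = 391

391


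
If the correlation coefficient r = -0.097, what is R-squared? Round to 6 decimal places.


R^2 = r^2 = (-0.097)^2 = 0.009409

0.009409


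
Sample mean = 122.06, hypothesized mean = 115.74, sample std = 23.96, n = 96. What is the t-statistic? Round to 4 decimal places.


t = (xbar - mu0) / (s/sqrt(n))
xbar - mu0 = 122.06 - 115.74 = 6.32
sqrt(96) ≈ 9.79795897
s/sqrt(n) = 23.96 / 9.79795897 ≈ 2.44540726
t = 6.32 / 2.44540726 ≈ 2.584437

2.5844


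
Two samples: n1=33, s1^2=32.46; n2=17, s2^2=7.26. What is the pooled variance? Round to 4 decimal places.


sp^2 = ((n1-1)*s1^2 + (n2-1)*s2^2)/(n1+n2-2)
(n1-1)*s1^2 = 32 * 32.46 = 1038.72
(n2-1)*s2^2 = 16 * 7.26 = 116.16
numerator = 1038.72 + 116.16 = 1154.88
n1+n2-2 = 48
sp^2 = 1154.88 / 48 = 24.06

24.0600


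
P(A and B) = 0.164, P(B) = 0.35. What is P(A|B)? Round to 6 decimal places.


P(A|B) = P(A and B) / P(B) = 0.164 / 0.35 = 82/175 ≈ 0.46857143

0.468571


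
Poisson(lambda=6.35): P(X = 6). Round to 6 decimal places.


P = e^(-lam) * lam^k / k!
e^(-6.35) ≈ 0.001746747
lam^k = 6.35^6 ≈ 65560.514292
k! = 6! = 720
P = 0.001746747 * 65560.514292 / 720 ≈ 0.159052

0.159052


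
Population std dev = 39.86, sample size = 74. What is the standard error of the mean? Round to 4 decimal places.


SE = sigma / sqrt(n)
sqrt(74) ≈ 8.602325
SE = 39.86 / 8.602325 ≈ 4.633631

4.6336


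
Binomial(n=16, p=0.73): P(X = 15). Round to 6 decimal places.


P = C(n,k) * p^k * (1-p)^(n-k)
C(16,15) = 16
p^k = 0.73^15 ≈ 0.008909286
(1-p)^(n-k) = 0.27^1 = 0.27
P = 16 * 0.008909286 * 0.27 ≈ 0.038488

0.038488


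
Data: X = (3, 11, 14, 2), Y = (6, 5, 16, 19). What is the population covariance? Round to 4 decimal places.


Cov = (1/n)*sum((xi-xbar)(yi-ybar))
n = 4, xbar = 30/4 = 7.5, ybar = 46/4 = 11.5
sum((xi-xbar)(yi-ybar)) = -10
Cov = -10 / 4 = -2.5

-2.5000


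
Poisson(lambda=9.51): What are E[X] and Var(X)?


E[X] = Var(X) = lambda = 9.51

9.51, 9.51


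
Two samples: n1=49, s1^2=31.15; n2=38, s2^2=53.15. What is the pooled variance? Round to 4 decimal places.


sp^2 = ((n1-1)*s1^2 + (n2-1)*s2^2)/(n1+n2-2)
(n1-1)*s1^2 = 48 * 31.15 = 1495.2
(n2-1)*s2^2 = 37 * 53.15 = 1966.55
numerator = 1495.2 + 1966.55 = 3461.75
n1+n2-2 = 85
sp^2 = 3461.75 / 85 = 13847/340 ≈ 40.726471

40.7265


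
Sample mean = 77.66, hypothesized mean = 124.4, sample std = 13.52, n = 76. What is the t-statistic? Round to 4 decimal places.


t = (xbar - mu0) / (s/sqrt(n))
xbar - mu0 = 77.66 - 124.4 = -46.74
sqrt(76) ≈ 8.71779789
s/sqrt(n) = 13.52 / 8.71779789 ≈ 1.55085036
t = -46.74 / 1.55085036 ≈ -30.138304

-30.1383


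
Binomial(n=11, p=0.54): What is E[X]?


E[X] = n*p = 11 * 0.54 = 5.94

5.94


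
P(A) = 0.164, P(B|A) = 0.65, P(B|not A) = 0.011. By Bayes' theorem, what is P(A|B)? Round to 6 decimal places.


P(A|B) = P(B|A)*P(A) / P(B), P(B) = P(B|A)*P(A) + P(B|not A)*P(not A)
P(B|A)*P(A) = 0.65 * 0.164 = 0.1066
P(B|not A)*P(not A) = 0.011 * 0.836 = 0.009196
P(B) = 0.1066 + 0.009196 = 0.115796
P(A|B) = 0.1066 / 0.115796 ≈ 0.92058448

0.920584


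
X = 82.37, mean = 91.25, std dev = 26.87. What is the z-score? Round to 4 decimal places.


z = (X - mu) / sigma
X - mu = 82.37 - 91.25 = -8.88
z = -8.88 / 26.87 = -888/2687 ≈ -0.330480

-0.3305


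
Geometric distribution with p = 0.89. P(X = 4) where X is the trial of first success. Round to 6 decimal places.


P = (1-p)^(k-1) * p
(1-p)^(k-1) = 0.11^3 = 0.001331
P = 0.001331 * 0.89 = 0.00118459

0.001185


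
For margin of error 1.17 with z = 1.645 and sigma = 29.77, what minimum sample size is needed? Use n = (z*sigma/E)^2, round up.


z*sigma/E = 1.645 * 29.77 / 1.17 = 75341/1800 ≈ 41.856111
(z*sigma/E)^2 ≈ 1751.934037
round up: n = 1752

1752


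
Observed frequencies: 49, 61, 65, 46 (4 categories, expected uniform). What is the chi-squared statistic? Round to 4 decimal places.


chi2 = sum((O-E)^2/E), E = total/4
total = 221, E = 221/4 = 55.25
(49 - 55.25)^2 / 55.25 = 39.0625 / 55.25 = 625/884 ≈ 0.707014
(61 - 55.25)^2 / 55.25 = 33.0625 / 55.25 = 529/884 ≈ 0.598416
(65 - 55.25)^2 / 55.25 = 95.0625 / 55.25 = 117/68 ≈ 1.720588
(46 - 55.25)^2 / 55.25 = 85.5625 / 55.25 = 1369/884 ≈ 1.548643
chi2 = 1011/221 ≈ 4.574661

4.5747


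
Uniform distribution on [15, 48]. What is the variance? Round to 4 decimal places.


Var = (b-a)^2 / 12
(b-a)^2 = (48 - 15)^2 = 1089
Var = 1089/12 = 90.75

90.7500


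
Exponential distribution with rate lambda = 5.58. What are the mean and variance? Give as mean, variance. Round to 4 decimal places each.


mean = 1/lam, var = 1/lam^2
mean = 1 / 5.58 = 50/279 ≈ 0.179211
lam^2 = 5.58^2 = 31.1364
var = 1 / 31.1364 ≈ 0.032117

0.1792, 0.0321
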